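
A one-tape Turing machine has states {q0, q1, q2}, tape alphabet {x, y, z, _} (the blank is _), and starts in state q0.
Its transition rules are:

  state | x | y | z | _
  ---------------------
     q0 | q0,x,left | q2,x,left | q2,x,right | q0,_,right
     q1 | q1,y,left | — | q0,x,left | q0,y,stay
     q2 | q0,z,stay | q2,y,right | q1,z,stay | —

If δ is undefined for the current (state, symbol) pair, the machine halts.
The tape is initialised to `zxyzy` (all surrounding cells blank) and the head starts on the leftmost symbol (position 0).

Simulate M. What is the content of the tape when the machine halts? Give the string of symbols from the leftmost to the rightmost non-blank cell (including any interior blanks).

q0 | [z]xyzy_   read z → write x, move right, go to q2
q2 | x[x]yzy_   read x → write z, move stay, go to q0
q0 | x[z]yzy_   read z → write x, move right, go to q2
q2 | xx[y]zy_   read y → write y, move right, go to q2
q2 | xxy[z]y_   read z → write z, move stay, go to q1
q1 | xxy[z]y_   read z → write x, move left, go to q0
q0 | xx[y]xy_   read y → write x, move left, go to q2
q2 | x[x]xxy_   read x → write z, move stay, go to q0
q0 | x[z]xxy_   read z → write x, move right, go to q2
q2 | xx[x]xy_   read x → write z, move stay, go to q0
q0 | xx[z]xy_   read z → write x, move right, go to q2
q2 | xxx[x]y_   read x → write z, move stay, go to q0
q0 | xxx[z]y_   read z → write x, move right, go to q2
q2 | xxxx[y]_   read y → write y, move right, go to q2
q2 | xxxxy[_]
The non-blank tape span at halt is xxxxy.

xxxxy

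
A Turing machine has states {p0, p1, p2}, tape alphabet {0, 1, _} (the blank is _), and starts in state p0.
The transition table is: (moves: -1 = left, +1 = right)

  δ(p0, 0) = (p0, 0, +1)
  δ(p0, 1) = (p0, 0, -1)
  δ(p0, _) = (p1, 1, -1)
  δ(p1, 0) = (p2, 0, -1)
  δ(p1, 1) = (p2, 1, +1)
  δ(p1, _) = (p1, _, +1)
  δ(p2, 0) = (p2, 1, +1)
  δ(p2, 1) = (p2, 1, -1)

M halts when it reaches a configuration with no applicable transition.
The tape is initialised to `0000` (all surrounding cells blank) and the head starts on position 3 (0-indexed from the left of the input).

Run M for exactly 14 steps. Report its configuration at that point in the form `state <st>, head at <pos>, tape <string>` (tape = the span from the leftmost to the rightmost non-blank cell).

p0 | _000[0]_   read 0 → write 0, move +1, go to p0
p0 | _0000[_]   read _ → write 1, move -1, go to p1
p1 | _000[0]1   read 0 → write 0, move -1, go to p2
p2 | _00[0]01   read 0 → write 1, move +1, go to p2
p2 | _001[0]1   read 0 → write 1, move +1, go to p2
p2 | _0011[1]   read 1 → write 1, move -1, go to p2
p2 | _001[1]1   read 1 → write 1, move -1, go to p2
p2 | _00[1]11   read 1 → write 1, move -1, go to p2
p2 | _0[0]111   read 0 → write 1, move +1, go to p2
p2 | _01[1]11   read 1 → write 1, move -1, go to p2
p2 | _0[1]111   read 1 → write 1, move -1, go to p2
p2 | _[0]1111   read 0 → write 1, move +1, go to p2
p2 | _1[1]111   read 1 → write 1, move -1, go to p2
p2 | _[1]1111   read 1 → write 1, move -1, go to p2
p2 | [_]11111
After 14 steps: state p2, head at -1, tape 11111.

state p2, head at -1, tape 11111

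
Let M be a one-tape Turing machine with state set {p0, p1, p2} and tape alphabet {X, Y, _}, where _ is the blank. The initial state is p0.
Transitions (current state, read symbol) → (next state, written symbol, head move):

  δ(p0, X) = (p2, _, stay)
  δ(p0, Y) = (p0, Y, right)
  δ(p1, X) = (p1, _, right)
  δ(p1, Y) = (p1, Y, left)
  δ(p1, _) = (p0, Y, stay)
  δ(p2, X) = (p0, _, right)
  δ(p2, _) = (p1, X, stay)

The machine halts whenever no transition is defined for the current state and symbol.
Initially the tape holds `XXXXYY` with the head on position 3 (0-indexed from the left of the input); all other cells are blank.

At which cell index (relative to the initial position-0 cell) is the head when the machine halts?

6

state=p0 head=3 tape=XXX[X]YY_   (p0,X)→(p2,_,stay)
state=p2 head=3 tape=XXX[_]YY_   (p2,_)→(p1,X,stay)
state=p1 head=3 tape=XXX[X]YY_   (p1,X)→(p1,_,right)
state=p1 head=4 tape=XXX_[Y]Y_   (p1,Y)→(p1,Y,left)
state=p1 head=3 tape=XXX[_]YY_   (p1,_)→(p0,Y,stay)
state=p0 head=3 tape=XXX[Y]YY_   (p0,Y)→(p0,Y,right)
state=p0 head=4 tape=XXXY[Y]Y_   (p0,Y)→(p0,Y,right)
state=p0 head=5 tape=XXXYY[Y]_   (p0,Y)→(p0,Y,right)
state=p0 head=6 tape=XXXYYY[_]
At halt the head is at cell 6.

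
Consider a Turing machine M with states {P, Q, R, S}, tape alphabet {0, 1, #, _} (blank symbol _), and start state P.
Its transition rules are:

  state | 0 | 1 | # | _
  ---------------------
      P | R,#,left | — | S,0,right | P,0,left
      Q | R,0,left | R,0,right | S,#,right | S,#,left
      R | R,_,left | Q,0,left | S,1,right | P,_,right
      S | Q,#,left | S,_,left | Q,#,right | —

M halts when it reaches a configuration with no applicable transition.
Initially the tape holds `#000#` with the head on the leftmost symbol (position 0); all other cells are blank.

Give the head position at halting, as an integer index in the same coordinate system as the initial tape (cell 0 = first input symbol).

6

state=P head=0 tape=_[#]000#__   (P,#)→(S,0,right)
state=S head=1 tape=_0[0]00#__   (S,0)→(Q,#,left)
state=Q head=0 tape=_[0]#00#__   (Q,0)→(R,0,left)
state=R head=-1 tape=[_]0#00#__   (R,_)→(P,_,right)
state=P head=0 tape=_[0]#00#__   (P,0)→(R,#,left)
state=R head=-1 tape=[_]##00#__   (R,_)→(P,_,right)
state=P head=0 tape=_[#]#00#__   (P,#)→(S,0,right)
state=S head=1 tape=_0[#]00#__   (S,#)→(Q,#,right)
state=Q head=2 tape=_0#[0]0#__   (Q,0)→(R,0,left)
state=R head=1 tape=_0[#]00#__   (R,#)→(S,1,right)
state=S head=2 tape=_01[0]0#__   (S,0)→(Q,#,left)
state=Q head=1 tape=_0[1]#0#__   (Q,1)→(R,0,right)
state=R head=2 tape=_00[#]0#__   (R,#)→(S,1,right)
state=S head=3 tape=_001[0]#__   (S,0)→(Q,#,left)
state=Q head=2 tape=_00[1]##__   (Q,1)→(R,0,right)
state=R head=3 tape=_000[#]#__   (R,#)→(S,1,right)
state=S head=4 tape=_0001[#]__   (S,#)→(Q,#,right)
state=Q head=5 tape=_0001#[_]_   (Q,_)→(S,#,left)
state=S head=4 tape=_0001[#]#_   (S,#)→(Q,#,right)
state=Q head=5 tape=_0001#[#]_   (Q,#)→(S,#,right)
state=S head=6 tape=_0001##[_]
At halt the head is at cell 6.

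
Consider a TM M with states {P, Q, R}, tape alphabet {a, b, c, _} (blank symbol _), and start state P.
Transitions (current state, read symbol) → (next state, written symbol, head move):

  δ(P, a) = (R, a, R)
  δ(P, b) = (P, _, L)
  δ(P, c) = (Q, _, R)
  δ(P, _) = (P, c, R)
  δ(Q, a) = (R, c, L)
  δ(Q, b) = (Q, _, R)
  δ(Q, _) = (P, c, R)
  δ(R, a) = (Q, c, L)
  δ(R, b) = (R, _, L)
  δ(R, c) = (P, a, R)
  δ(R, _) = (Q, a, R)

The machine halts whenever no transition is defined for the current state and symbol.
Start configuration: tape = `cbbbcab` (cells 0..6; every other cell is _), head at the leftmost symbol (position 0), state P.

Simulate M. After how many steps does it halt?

4

P | [c]bbbcab   read c → write _, move R, go to Q
Q | _[b]bbcab   read b → write _, move R, go to Q
Q | __[b]bcab   read b → write _, move R, go to Q
Q | ___[b]cab   read b → write _, move R, go to Q
Q | ____[c]ab
M halts after 4 transitions.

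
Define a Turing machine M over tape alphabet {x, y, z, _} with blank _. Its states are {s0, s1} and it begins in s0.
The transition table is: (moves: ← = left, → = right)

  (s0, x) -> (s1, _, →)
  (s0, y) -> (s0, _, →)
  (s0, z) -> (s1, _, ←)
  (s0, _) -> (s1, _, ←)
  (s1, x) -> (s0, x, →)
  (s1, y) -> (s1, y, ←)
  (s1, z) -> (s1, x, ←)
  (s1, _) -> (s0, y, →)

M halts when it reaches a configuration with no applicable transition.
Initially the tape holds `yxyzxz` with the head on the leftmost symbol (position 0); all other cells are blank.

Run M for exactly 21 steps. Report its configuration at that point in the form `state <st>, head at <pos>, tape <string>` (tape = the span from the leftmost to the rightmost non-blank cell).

state s0, head at 3, tape yyy_xz

s0 | [y]xyzxz   read y → write _, move →, go to s0
s0 | _[x]yzxz   read x → write _, move →, go to s1
s1 | __[y]zxz   read y → write y, move ←, go to s1
s1 | _[_]yzxz   read _ → write y, move →, go to s0
s0 | _y[y]zxz   read y → write _, move →, go to s0
s0 | _y_[z]xz   read z → write _, move ←, go to s1
s1 | _y[_]_xz   read _ → write y, move →, go to s0
s0 | _yy[_]xz   read _ → write _, move ←, go to s1
s1 | _y[y]_xz   read y → write y, move ←, go to s1
s1 | _[y]y_xz   read y → write y, move ←, go to s1
s1 | [_]yy_xz   read _ → write y, move →, go to s0
s0 | y[y]y_xz   read y → write _, move →, go to s0
s0 | y_[y]_xz   read y → write _, move →, go to s0
s0 | y__[_]xz   read _ → write _, move ←, go to s1
s1 | y_[_]_xz   read _ → write y, move →, go to s0
s0 | y_y[_]xz   read _ → write _, move ←, go to s1
s1 | y_[y]_xz   read y → write y, move ←, go to s1
s1 | y[_]y_xz   read _ → write y, move →, go to s0
s0 | yy[y]_xz   read y → write _, move →, go to s0
s0 | yy_[_]xz   read _ → write _, move ←, go to s1
s1 | yy[_]_xz   read _ → write y, move →, go to s0
s0 | yyy[_]xz
After 21 steps: state s0, head at 3, tape yyy_xz.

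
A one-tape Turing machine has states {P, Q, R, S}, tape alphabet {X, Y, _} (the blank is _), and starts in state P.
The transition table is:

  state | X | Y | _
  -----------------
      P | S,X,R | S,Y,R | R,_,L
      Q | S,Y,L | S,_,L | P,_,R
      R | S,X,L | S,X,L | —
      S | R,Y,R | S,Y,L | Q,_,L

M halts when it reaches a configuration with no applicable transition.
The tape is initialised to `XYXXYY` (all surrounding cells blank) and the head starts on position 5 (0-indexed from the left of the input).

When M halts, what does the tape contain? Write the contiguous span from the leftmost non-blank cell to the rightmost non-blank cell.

YXYXX

P | __XYXXY[Y]_   read Y → write Y, move R, go to S
S | __XYXXYY[_]   read _ → write _, move L, go to Q
Q | __XYXXY[Y]_   read Y → write _, move L, go to S
S | __XYXX[Y]__   read Y → write Y, move L, go to S
S | __XYX[X]Y__   read X → write Y, move R, go to R
R | __XYXY[Y]__   read Y → write X, move L, go to S
S | __XYX[Y]X__   read Y → write Y, move L, go to S
S | __XY[X]YX__   read X → write Y, move R, go to R
R | __XYY[Y]X__   read Y → write X, move L, go to S
S | __XY[Y]XX__   read Y → write Y, move L, go to S
S | __X[Y]YXX__   read Y → write Y, move L, go to S
S | __[X]YYXX__   read X → write Y, move R, go to R
R | __Y[Y]YXX__   read Y → write X, move L, go to S
S | __[Y]XYXX__   read Y → write Y, move L, go to S
S | _[_]YXYXX__   read _ → write _, move L, go to Q
Q | [_]_YXYXX__   read _ → write _, move R, go to P
P | _[_]YXYXX__   read _ → write _, move L, go to R
R | [_]_YXYXX__
The non-blank tape span at halt is YXYXX.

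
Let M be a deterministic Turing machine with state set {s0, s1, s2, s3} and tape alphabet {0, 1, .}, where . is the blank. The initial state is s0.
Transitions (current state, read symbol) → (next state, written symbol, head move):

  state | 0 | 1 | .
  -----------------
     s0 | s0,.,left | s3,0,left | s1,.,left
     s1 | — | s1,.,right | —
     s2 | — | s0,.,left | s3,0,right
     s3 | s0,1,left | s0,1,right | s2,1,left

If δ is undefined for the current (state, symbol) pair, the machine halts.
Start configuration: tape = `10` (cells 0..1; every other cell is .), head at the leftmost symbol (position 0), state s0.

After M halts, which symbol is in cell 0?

state=s0 head=0 tape=....[1]0   (s0,1)→(s3,0,left)
state=s3 head=-1 tape=...[.]00   (s3,.)→(s2,1,left)
state=s2 head=-2 tape=..[.]100   (s2,.)→(s3,0,right)
state=s3 head=-1 tape=..0[1]00   (s3,1)→(s0,1,right)
state=s0 head=0 tape=..01[0]0   (s0,0)→(s0,.,left)
state=s0 head=-1 tape=..0[1].0   (s0,1)→(s3,0,left)
state=s3 head=-2 tape=..[0]0.0   (s3,0)→(s0,1,left)
state=s0 head=-3 tape=.[.]10.0   (s0,.)→(s1,.,left)
state=s1 head=-4 tape=[.].10.0
Cell 0 holds . when M halts.

.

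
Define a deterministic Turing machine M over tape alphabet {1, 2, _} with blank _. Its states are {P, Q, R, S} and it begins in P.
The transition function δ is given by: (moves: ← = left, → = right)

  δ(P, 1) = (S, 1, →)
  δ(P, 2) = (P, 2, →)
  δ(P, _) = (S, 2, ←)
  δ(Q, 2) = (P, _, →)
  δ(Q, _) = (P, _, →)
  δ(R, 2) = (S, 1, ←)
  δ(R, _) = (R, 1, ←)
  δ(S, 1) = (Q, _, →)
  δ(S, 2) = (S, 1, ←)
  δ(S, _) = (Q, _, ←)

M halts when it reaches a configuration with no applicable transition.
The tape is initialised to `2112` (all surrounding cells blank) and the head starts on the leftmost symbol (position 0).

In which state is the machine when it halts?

Q

state=P head=0 tape=[2]112_   (P,2)→(P,2,→)
state=P head=1 tape=2[1]12_   (P,1)→(S,1,→)
state=S head=2 tape=21[1]2_   (S,1)→(Q,_,→)
state=Q head=3 tape=21_[2]_   (Q,2)→(P,_,→)
state=P head=4 tape=21__[_]   (P,_)→(S,2,←)
state=S head=3 tape=21_[_]2   (S,_)→(Q,_,←)
state=Q head=2 tape=21[_]_2   (Q,_)→(P,_,→)
state=P head=3 tape=21_[_]2   (P,_)→(S,2,←)
state=S head=2 tape=21[_]22   (S,_)→(Q,_,←)
state=Q head=1 tape=2[1]_22
No transition is defined for (Q, 1); M halts in state Q.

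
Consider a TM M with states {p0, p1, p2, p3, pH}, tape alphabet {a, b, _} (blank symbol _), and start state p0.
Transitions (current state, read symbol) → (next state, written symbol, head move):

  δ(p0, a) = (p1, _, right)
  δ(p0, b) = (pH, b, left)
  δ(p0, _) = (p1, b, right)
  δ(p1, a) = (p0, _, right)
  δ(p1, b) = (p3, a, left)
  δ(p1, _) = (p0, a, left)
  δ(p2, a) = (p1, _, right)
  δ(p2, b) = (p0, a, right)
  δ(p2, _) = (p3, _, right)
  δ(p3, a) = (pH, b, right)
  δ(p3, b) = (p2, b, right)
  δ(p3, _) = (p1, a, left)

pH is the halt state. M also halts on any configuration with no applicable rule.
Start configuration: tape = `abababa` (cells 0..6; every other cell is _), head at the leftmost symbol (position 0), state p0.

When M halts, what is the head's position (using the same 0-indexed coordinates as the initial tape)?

7

state=p0 head=0 tape=__[a]bababa___   (p0,a)→(p1,_,right)
state=p1 head=1 tape=___[b]ababa___   (p1,b)→(p3,a,left)
state=p3 head=0 tape=__[_]aababa___   (p3,_)→(p1,a,left)
state=p1 head=-1 tape=_[_]aaababa___   (p1,_)→(p0,a,left)
state=p0 head=-2 tape=[_]aaaababa___   (p0,_)→(p1,b,right)
state=p1 head=-1 tape=b[a]aaababa___   (p1,a)→(p0,_,right)
state=p0 head=0 tape=b_[a]aababa___   (p0,a)→(p1,_,right)
state=p1 head=1 tape=b__[a]ababa___   (p1,a)→(p0,_,right)
state=p0 head=2 tape=b___[a]baba___   (p0,a)→(p1,_,right)
state=p1 head=3 tape=b____[b]aba___   (p1,b)→(p3,a,left)
state=p3 head=2 tape=b___[_]aaba___   (p3,_)→(p1,a,left)
state=p1 head=1 tape=b__[_]aaaba___   (p1,_)→(p0,a,left)
state=p0 head=0 tape=b_[_]aaaaba___   (p0,_)→(p1,b,right)
state=p1 head=1 tape=b_b[a]aaaba___   (p1,a)→(p0,_,right)
state=p0 head=2 tape=b_b_[a]aaba___   (p0,a)→(p1,_,right)
state=p1 head=3 tape=b_b__[a]aba___   (p1,a)→(p0,_,right)
state=p0 head=4 tape=b_b___[a]ba___   (p0,a)→(p1,_,right)
state=p1 head=5 tape=b_b____[b]a___   (p1,b)→(p3,a,left)
state=p3 head=4 tape=b_b___[_]aa___   (p3,_)→(p1,a,left)
state=p1 head=3 tape=b_b__[_]aaa___   (p1,_)→(p0,a,left)
state=p0 head=2 tape=b_b_[_]aaaa___   (p0,_)→(p1,b,right)
state=p1 head=3 tape=b_b_b[a]aaa___   (p1,a)→(p0,_,right)
state=p0 head=4 tape=b_b_b_[a]aa___   (p0,a)→(p1,_,right)
state=p1 head=5 tape=b_b_b__[a]a___   (p1,a)→(p0,_,right)
state=p0 head=6 tape=b_b_b___[a]___   (p0,a)→(p1,_,right)
state=p1 head=7 tape=b_b_b____[_]__   (p1,_)→(p0,a,left)
state=p0 head=6 tape=b_b_b___[_]a__   (p0,_)→(p1,b,right)
state=p1 head=7 tape=b_b_b___b[a]__   (p1,a)→(p0,_,right)
state=p0 head=8 tape=b_b_b___b_[_]_   (p0,_)→(p1,b,right)
state=p1 head=9 tape=b_b_b___b_b[_]   (p1,_)→(p0,a,left)
state=p0 head=8 tape=b_b_b___b_[b]a   (p0,b)→(pH,b,left)
state=pH head=7 tape=b_b_b___b[_]ba
At halt the head is at cell 7.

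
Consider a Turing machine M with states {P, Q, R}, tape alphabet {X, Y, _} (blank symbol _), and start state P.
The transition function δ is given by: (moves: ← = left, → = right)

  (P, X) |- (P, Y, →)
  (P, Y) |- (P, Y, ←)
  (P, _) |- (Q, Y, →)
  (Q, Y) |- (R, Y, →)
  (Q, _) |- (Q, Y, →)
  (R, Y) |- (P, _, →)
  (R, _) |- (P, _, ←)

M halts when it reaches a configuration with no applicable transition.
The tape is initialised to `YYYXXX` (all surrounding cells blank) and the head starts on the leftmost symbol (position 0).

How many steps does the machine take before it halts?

P | _[Y]YYXXX   read Y → write Y, move ←, go to P
P | [_]YYYXXX   read _ → write Y, move →, go to Q
Q | Y[Y]YYXXX   read Y → write Y, move →, go to R
R | YY[Y]YXXX   read Y → write _, move →, go to P
P | YY_[Y]XXX   read Y → write Y, move ←, go to P
P | YY[_]YXXX   read _ → write Y, move →, go to Q
Q | YYY[Y]XXX   read Y → write Y, move →, go to R
R | YYYY[X]XX
M halts after 7 transitions.

7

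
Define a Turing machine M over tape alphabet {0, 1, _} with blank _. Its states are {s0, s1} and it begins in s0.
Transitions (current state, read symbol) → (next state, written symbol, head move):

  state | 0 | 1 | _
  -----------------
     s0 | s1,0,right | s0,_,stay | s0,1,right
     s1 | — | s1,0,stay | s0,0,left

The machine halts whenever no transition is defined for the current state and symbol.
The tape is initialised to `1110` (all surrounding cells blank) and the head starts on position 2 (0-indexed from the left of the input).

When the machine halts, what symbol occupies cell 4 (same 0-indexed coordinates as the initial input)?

state=s0 head=2 tape=11[1]0_   (s0,1)→(s0,_,stay)
state=s0 head=2 tape=11[_]0_   (s0,_)→(s0,1,right)
state=s0 head=3 tape=111[0]_   (s0,0)→(s1,0,right)
state=s1 head=4 tape=1110[_]   (s1,_)→(s0,0,left)
state=s0 head=3 tape=111[0]0   (s0,0)→(s1,0,right)
state=s1 head=4 tape=1110[0]
Cell 4 holds 0 when M halts.

0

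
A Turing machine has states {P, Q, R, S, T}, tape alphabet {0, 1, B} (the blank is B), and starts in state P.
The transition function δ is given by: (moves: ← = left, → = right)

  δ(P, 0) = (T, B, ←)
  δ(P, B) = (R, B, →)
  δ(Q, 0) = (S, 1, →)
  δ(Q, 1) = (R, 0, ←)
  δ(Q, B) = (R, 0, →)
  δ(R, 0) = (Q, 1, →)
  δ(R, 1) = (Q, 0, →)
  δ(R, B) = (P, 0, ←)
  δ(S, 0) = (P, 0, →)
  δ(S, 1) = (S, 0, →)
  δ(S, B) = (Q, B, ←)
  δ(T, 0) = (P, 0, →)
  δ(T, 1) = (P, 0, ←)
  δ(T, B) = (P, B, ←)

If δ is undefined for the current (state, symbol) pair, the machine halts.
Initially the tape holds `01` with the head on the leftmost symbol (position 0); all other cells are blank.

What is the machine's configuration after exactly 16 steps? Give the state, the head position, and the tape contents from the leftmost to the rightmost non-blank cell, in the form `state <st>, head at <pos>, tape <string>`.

P | BB[0]1BBBB   read 0 → write B, move ←, go to T
T | B[B]B1BBBB   read B → write B, move ←, go to P
P | [B]BB1BBBB   read B → write B, move →, go to R
R | B[B]B1BBBB   read B → write 0, move ←, go to P
P | [B]0B1BBBB   read B → write B, move →, go to R
R | B[0]B1BBBB   read 0 → write 1, move →, go to Q
Q | B1[B]1BBBB   read B → write 0, move →, go to R
R | B10[1]BBBB   read 1 → write 0, move →, go to Q
Q | B100[B]BBB   read B → write 0, move →, go to R
R | B1000[B]BB   read B → write 0, move ←, go to P
P | B100[0]0BB   read 0 → write B, move ←, go to T
T | B10[0]B0BB   read 0 → write 0, move →, go to P
P | B100[B]0BB   read B → write B, move →, go to R
R | B100B[0]BB   read 0 → write 1, move →, go to Q
Q | B100B1[B]B   read B → write 0, move →, go to R
R | B100B10[B]   read B → write 0, move ←, go to P
P | B100B1[0]0
After 16 steps: state P, head at 4, tape 100B100.

state P, head at 4, tape 100B100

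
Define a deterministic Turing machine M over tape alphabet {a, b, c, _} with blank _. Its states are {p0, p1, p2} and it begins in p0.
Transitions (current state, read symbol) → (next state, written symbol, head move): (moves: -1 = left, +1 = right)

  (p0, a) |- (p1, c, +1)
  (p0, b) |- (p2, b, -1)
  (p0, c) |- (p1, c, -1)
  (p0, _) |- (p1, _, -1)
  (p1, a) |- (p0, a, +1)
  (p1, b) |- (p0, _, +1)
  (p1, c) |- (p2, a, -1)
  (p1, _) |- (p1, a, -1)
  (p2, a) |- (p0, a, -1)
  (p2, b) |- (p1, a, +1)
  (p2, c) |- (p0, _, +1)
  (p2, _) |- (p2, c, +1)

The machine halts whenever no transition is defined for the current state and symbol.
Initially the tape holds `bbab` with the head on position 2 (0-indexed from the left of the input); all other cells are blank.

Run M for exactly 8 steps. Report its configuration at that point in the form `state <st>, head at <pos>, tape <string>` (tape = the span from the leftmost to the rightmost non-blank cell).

state=p0 head=2 tape=bb[a]b_   (p0,a)→(p1,c,+1)
state=p1 head=3 tape=bbc[b]_   (p1,b)→(p0,_,+1)
state=p0 head=4 tape=bbc_[_]   (p0,_)→(p1,_,-1)
state=p1 head=3 tape=bbc[_]_   (p1,_)→(p1,a,-1)
state=p1 head=2 tape=bb[c]a_   (p1,c)→(p2,a,-1)
state=p2 head=1 tape=b[b]aa_   (p2,b)→(p1,a,+1)
state=p1 head=2 tape=ba[a]a_   (p1,a)→(p0,a,+1)
state=p0 head=3 tape=baa[a]_   (p0,a)→(p1,c,+1)
state=p1 head=4 tape=baac[_]
After 8 steps: state p1, head at 4, tape baac.

state p1, head at 4, tape baac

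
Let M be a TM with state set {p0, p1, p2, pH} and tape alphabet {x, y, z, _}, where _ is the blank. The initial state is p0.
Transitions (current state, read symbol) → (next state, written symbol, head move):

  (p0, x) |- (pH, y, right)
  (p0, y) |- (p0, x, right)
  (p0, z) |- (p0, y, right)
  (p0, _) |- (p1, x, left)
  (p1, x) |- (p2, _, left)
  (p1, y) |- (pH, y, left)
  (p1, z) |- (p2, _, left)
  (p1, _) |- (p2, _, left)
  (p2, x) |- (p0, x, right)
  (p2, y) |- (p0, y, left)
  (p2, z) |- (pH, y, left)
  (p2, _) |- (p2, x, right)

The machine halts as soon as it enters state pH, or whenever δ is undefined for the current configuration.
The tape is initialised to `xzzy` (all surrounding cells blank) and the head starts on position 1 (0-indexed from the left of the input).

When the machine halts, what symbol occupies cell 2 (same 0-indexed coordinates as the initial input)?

p0 | _x[z]zy_   read z → write y, move right, go to p0
p0 | _xy[z]y_   read z → write y, move right, go to p0
p0 | _xyy[y]_   read y → write x, move right, go to p0
p0 | _xyyx[_]   read _ → write x, move left, go to p1
p1 | _xyy[x]x   read x → write _, move left, go to p2
p2 | _xy[y]_x   read y → write y, move left, go to p0
p0 | _x[y]y_x   read y → write x, move right, go to p0
p0 | _xx[y]_x   read y → write x, move right, go to p0
p0 | _xxx[_]x   read _ → write x, move left, go to p1
p1 | _xx[x]xx   read x → write _, move left, go to p2
p2 | _x[x]_xx   read x → write x, move right, go to p0
p0 | _xx[_]xx   read _ → write x, move left, go to p1
p1 | _x[x]xxx   read x → write _, move left, go to p2
p2 | _[x]_xxx   read x → write x, move right, go to p0
p0 | _x[_]xxx   read _ → write x, move left, go to p1
p1 | _[x]xxxx   read x → write _, move left, go to p2
p2 | [_]_xxxx   read _ → write x, move right, go to p2
p2 | x[_]xxxx   read _ → write x, move right, go to p2
p2 | xx[x]xxx   read x → write x, move right, go to p0
p0 | xxx[x]xx   read x → write y, move right, go to pH
pH | xxxy[x]x
Cell 2 holds y when M halts.

y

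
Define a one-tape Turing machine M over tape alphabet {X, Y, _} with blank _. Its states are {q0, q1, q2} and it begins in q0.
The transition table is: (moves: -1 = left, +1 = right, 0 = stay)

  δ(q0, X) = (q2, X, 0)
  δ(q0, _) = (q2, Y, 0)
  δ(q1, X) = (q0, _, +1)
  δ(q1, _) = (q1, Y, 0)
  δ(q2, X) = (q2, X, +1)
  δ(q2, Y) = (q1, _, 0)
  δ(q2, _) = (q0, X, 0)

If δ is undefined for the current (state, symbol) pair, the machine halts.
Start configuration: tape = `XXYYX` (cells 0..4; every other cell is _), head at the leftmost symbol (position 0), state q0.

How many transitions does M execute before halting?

q0 | [X]XYYX   read X → write X, move 0, go to q2
q2 | [X]XYYX   read X → write X, move +1, go to q2
q2 | X[X]YYX   read X → write X, move +1, go to q2
q2 | XX[Y]YX   read Y → write _, move 0, go to q1
q1 | XX[_]YX   read _ → write Y, move 0, go to q1
q1 | XX[Y]YX
M halts after 5 transitions.

5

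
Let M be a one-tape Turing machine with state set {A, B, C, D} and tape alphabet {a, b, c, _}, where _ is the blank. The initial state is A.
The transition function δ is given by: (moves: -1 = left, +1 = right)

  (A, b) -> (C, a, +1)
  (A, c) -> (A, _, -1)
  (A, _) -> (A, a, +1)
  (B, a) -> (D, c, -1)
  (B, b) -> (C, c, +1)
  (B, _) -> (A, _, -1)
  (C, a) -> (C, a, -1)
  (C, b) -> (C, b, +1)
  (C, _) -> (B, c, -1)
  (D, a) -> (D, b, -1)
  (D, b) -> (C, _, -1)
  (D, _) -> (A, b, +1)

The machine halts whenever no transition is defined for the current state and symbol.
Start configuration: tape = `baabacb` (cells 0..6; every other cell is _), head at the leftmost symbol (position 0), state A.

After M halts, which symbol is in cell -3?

a

state=A head=0 tape=___[b]aabacb   (A,b)→(C,a,+1)
state=C head=1 tape=___a[a]abacb   (C,a)→(C,a,-1)
state=C head=0 tape=___[a]aabacb   (C,a)→(C,a,-1)
state=C head=-1 tape=__[_]aaabacb   (C,_)→(B,c,-1)
state=B head=-2 tape=_[_]caaabacb   (B,_)→(A,_,-1)
state=A head=-3 tape=[_]_caaabacb   (A,_)→(A,a,+1)
state=A head=-2 tape=a[_]caaabacb   (A,_)→(A,a,+1)
state=A head=-1 tape=aa[c]aaabacb   (A,c)→(A,_,-1)
state=A head=-2 tape=a[a]_aaabacb
Cell -3 holds a when M halts.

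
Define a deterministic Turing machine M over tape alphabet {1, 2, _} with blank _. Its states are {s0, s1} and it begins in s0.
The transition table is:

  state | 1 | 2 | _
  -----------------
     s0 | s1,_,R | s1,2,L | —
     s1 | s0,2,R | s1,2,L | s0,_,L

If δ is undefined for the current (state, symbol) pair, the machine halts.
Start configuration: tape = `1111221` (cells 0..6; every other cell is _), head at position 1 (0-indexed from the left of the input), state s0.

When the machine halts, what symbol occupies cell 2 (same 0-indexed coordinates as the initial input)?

s0 | 1[1]11221   read 1 → write _, move R, go to s1
s1 | 1_[1]1221   read 1 → write 2, move R, go to s0
s0 | 1_2[1]221   read 1 → write _, move R, go to s1
s1 | 1_2_[2]21   read 2 → write 2, move L, go to s1
s1 | 1_2[_]221   read _ → write _, move L, go to s0
s0 | 1_[2]_221   read 2 → write 2, move L, go to s1
s1 | 1[_]2_221   read _ → write _, move L, go to s0
s0 | [1]_2_221   read 1 → write _, move R, go to s1
s1 | _[_]2_221   read _ → write _, move L, go to s0
s0 | [_]_2_221
Cell 2 holds 2 when M halts.

2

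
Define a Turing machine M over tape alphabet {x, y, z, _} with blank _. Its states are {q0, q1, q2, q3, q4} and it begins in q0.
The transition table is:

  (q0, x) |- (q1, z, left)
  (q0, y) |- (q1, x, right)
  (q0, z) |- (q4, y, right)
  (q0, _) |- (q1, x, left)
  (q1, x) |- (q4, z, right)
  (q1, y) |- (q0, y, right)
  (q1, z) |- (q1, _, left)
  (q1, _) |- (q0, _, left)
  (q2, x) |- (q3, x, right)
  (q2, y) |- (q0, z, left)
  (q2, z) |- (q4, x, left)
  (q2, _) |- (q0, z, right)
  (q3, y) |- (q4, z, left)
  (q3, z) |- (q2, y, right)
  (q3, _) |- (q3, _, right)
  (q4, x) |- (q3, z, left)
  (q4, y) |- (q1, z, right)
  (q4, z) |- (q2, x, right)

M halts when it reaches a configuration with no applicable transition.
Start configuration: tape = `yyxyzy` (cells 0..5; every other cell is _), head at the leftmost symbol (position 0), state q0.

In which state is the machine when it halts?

q0 | [y]yxyzy   read y → write x, move right, go to q1
q1 | x[y]xyzy   read y → write y, move right, go to q0
q0 | xy[x]yzy   read x → write z, move left, go to q1
q1 | x[y]zyzy   read y → write y, move right, go to q0
q0 | xy[z]yzy   read z → write y, move right, go to q4
q4 | xyy[y]zy   read y → write z, move right, go to q1
q1 | xyyz[z]y   read z → write _, move left, go to q1
q1 | xyy[z]_y   read z → write _, move left, go to q1
q1 | xy[y]__y   read y → write y, move right, go to q0
q0 | xyy[_]_y   read _ → write x, move left, go to q1
q1 | xy[y]x_y   read y → write y, move right, go to q0
q0 | xyy[x]_y   read x → write z, move left, go to q1
q1 | xy[y]z_y   read y → write y, move right, go to q0
q0 | xyy[z]_y   read z → write y, move right, go to q4
q4 | xyyy[_]y
No transition is defined for (q4, _); M halts in state q4.

q4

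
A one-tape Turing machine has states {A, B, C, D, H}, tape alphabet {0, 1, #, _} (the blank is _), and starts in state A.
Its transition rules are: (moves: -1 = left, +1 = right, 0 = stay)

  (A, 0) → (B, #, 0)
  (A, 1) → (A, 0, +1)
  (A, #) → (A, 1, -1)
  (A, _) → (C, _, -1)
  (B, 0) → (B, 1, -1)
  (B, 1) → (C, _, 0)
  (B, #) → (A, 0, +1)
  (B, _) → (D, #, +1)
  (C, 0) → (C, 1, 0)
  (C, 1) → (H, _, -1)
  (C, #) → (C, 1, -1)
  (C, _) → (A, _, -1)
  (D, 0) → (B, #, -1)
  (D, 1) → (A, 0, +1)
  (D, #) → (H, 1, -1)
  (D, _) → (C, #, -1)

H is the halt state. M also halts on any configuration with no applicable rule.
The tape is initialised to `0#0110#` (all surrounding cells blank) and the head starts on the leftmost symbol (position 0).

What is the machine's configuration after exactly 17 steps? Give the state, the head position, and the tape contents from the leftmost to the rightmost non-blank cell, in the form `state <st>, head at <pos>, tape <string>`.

state=A head=0 tape=[0]#0110#_   (A,0)→(B,#,0)
state=B head=0 tape=[#]#0110#_   (B,#)→(A,0,+1)
state=A head=1 tape=0[#]0110#_   (A,#)→(A,1,-1)
state=A head=0 tape=[0]10110#_   (A,0)→(B,#,0)
state=B head=0 tape=[#]10110#_   (B,#)→(A,0,+1)
state=A head=1 tape=0[1]0110#_   (A,1)→(A,0,+1)
state=A head=2 tape=00[0]110#_   (A,0)→(B,#,0)
state=B head=2 tape=00[#]110#_   (B,#)→(A,0,+1)
state=A head=3 tape=000[1]10#_   (A,1)→(A,0,+1)
state=A head=4 tape=0000[1]0#_   (A,1)→(A,0,+1)
state=A head=5 tape=00000[0]#_   (A,0)→(B,#,0)
state=B head=5 tape=00000[#]#_   (B,#)→(A,0,+1)
state=A head=6 tape=000000[#]_   (A,#)→(A,1,-1)
state=A head=5 tape=00000[0]1_   (A,0)→(B,#,0)
state=B head=5 tape=00000[#]1_   (B,#)→(A,0,+1)
state=A head=6 tape=000000[1]_   (A,1)→(A,0,+1)
state=A head=7 tape=0000000[_]   (A,_)→(C,_,-1)
state=C head=6 tape=000000[0]_
After 17 steps: state C, head at 6, tape 0000000.

state C, head at 6, tape 0000000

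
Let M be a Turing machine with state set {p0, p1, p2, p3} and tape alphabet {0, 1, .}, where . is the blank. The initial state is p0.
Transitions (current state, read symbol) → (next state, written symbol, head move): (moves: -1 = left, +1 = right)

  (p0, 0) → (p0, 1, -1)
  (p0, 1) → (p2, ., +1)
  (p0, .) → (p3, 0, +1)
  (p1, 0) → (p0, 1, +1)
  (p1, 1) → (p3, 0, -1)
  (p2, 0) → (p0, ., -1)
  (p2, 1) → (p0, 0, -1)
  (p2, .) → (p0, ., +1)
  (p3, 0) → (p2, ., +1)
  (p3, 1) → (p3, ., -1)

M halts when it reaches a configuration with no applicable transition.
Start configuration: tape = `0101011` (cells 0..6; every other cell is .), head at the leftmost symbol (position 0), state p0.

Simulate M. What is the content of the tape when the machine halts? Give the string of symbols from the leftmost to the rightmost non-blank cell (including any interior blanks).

p0 | .[0]101011   read 0 → write 1, move -1, go to p0
p0 | [.]1101011   read . → write 0, move +1, go to p3
p3 | 0[1]101011   read 1 → write ., move -1, go to p3
p3 | [0].101011   read 0 → write ., move +1, go to p2
p2 | .[.]101011   read . → write ., move +1, go to p0
p0 | ..[1]01011   read 1 → write ., move +1, go to p2
p2 | ...[0]1011   read 0 → write ., move -1, go to p0
p0 | ..[.].1011   read . → write 0, move +1, go to p3
p3 | ..0[.]1011
The non-blank tape span at halt is 0.1011.

0.1011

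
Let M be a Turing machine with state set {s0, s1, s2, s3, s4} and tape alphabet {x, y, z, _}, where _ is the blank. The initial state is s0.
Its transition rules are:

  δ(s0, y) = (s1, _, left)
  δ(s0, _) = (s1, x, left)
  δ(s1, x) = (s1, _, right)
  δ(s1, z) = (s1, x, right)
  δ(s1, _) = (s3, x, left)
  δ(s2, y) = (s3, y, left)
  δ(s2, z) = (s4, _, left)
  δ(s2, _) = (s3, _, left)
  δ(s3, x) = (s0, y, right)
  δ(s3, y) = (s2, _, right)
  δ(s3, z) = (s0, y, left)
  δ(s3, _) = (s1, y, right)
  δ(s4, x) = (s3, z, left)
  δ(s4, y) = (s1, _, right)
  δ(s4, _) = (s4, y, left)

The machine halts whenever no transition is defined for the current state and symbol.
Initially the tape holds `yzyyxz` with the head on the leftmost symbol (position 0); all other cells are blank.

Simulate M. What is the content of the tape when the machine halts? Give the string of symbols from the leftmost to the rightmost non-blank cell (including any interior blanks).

yy_xyyxz

state=s0 head=0 tape=__[y]zyyxz   (s0,y)→(s1,_,left)
state=s1 head=-1 tape=_[_]_zyyxz   (s1,_)→(s3,x,left)
state=s3 head=-2 tape=[_]x_zyyxz   (s3,_)→(s1,y,right)
state=s1 head=-1 tape=y[x]_zyyxz   (s1,x)→(s1,_,right)
state=s1 head=0 tape=y_[_]zyyxz   (s1,_)→(s3,x,left)
state=s3 head=-1 tape=y[_]xzyyxz   (s3,_)→(s1,y,right)
state=s1 head=0 tape=yy[x]zyyxz   (s1,x)→(s1,_,right)
state=s1 head=1 tape=yy_[z]yyxz   (s1,z)→(s1,x,right)
state=s1 head=2 tape=yy_x[y]yxz
The non-blank tape span at halt is yy_xyyxz.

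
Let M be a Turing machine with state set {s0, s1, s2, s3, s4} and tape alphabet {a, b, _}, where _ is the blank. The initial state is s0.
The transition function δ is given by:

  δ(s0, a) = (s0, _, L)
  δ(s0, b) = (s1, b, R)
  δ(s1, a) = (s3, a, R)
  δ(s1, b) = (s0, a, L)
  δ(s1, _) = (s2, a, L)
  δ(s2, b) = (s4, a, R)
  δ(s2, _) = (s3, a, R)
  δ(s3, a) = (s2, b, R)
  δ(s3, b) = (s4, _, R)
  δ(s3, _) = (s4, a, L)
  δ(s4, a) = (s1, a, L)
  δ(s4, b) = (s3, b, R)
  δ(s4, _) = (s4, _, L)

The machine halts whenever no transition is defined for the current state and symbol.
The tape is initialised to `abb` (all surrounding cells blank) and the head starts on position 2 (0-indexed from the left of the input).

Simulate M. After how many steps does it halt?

state=s0 head=2 tape=ab[b]___   (s0,b)→(s1,b,R)
state=s1 head=3 tape=abb[_]__   (s1,_)→(s2,a,L)
state=s2 head=2 tape=ab[b]a__   (s2,b)→(s4,a,R)
state=s4 head=3 tape=aba[a]__   (s4,a)→(s1,a,L)
state=s1 head=2 tape=ab[a]a__   (s1,a)→(s3,a,R)
state=s3 head=3 tape=aba[a]__   (s3,a)→(s2,b,R)
state=s2 head=4 tape=abab[_]_   (s2,_)→(s3,a,R)
state=s3 head=5 tape=ababa[_]   (s3,_)→(s4,a,L)
state=s4 head=4 tape=abab[a]a   (s4,a)→(s1,a,L)
state=s1 head=3 tape=aba[b]aa   (s1,b)→(s0,a,L)
state=s0 head=2 tape=ab[a]aaa   (s0,a)→(s0,_,L)
state=s0 head=1 tape=a[b]_aaa   (s0,b)→(s1,b,R)
state=s1 head=2 tape=ab[_]aaa   (s1,_)→(s2,a,L)
state=s2 head=1 tape=a[b]aaaa   (s2,b)→(s4,a,R)
state=s4 head=2 tape=aa[a]aaa   (s4,a)→(s1,a,L)
state=s1 head=1 tape=a[a]aaaa   (s1,a)→(s3,a,R)
state=s3 head=2 tape=aa[a]aaa   (s3,a)→(s2,b,R)
state=s2 head=3 tape=aab[a]aa
M halts after 17 transitions.

17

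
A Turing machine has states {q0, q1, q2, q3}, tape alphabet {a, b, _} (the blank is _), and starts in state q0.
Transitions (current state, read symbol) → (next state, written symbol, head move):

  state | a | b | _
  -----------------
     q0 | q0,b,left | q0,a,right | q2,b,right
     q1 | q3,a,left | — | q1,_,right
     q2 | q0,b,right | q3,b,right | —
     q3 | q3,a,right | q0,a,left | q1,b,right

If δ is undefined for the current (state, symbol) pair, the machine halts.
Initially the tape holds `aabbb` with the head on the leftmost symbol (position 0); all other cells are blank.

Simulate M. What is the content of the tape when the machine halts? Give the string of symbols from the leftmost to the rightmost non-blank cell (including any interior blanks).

aaaaaab

state=q0 head=0 tape=_[a]abbb__   (q0,a)→(q0,b,left)
state=q0 head=-1 tape=[_]babbb__   (q0,_)→(q2,b,right)
state=q2 head=0 tape=b[b]abbb__   (q2,b)→(q3,b,right)
state=q3 head=1 tape=bb[a]bbb__   (q3,a)→(q3,a,right)
state=q3 head=2 tape=bba[b]bb__   (q3,b)→(q0,a,left)
state=q0 head=1 tape=bb[a]abb__   (q0,a)→(q0,b,left)
state=q0 head=0 tape=b[b]babb__   (q0,b)→(q0,a,right)
state=q0 head=1 tape=ba[b]abb__   (q0,b)→(q0,a,right)
state=q0 head=2 tape=baa[a]bb__   (q0,a)→(q0,b,left)
state=q0 head=1 tape=ba[a]bbb__   (q0,a)→(q0,b,left)
state=q0 head=0 tape=b[a]bbbb__   (q0,a)→(q0,b,left)
state=q0 head=-1 tape=[b]bbbbb__   (q0,b)→(q0,a,right)
state=q0 head=0 tape=a[b]bbbb__   (q0,b)→(q0,a,right)
state=q0 head=1 tape=aa[b]bbb__   (q0,b)→(q0,a,right)
state=q0 head=2 tape=aaa[b]bb__   (q0,b)→(q0,a,right)
state=q0 head=3 tape=aaaa[b]b__   (q0,b)→(q0,a,right)
state=q0 head=4 tape=aaaaa[b]__   (q0,b)→(q0,a,right)
state=q0 head=5 tape=aaaaaa[_]_   (q0,_)→(q2,b,right)
state=q2 head=6 tape=aaaaaab[_]
The non-blank tape span at halt is aaaaaab.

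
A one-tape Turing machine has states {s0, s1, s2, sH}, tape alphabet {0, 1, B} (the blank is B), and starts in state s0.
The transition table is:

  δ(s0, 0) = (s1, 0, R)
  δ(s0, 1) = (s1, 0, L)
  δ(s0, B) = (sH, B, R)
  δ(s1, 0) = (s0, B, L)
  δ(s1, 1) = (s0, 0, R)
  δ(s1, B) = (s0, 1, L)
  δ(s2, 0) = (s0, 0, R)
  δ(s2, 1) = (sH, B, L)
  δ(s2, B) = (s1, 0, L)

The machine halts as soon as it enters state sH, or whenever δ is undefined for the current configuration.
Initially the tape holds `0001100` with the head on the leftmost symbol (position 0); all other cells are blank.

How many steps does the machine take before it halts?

25

state=s0 head=0 tape=[0]001100BBB   (s0,0)→(s1,0,R)
state=s1 head=1 tape=0[0]01100BBB   (s1,0)→(s0,B,L)
state=s0 head=0 tape=[0]B01100BBB   (s0,0)→(s1,0,R)
state=s1 head=1 tape=0[B]01100BBB   (s1,B)→(s0,1,L)
state=s0 head=0 tape=[0]101100BBB   (s0,0)→(s1,0,R)
state=s1 head=1 tape=0[1]01100BBB   (s1,1)→(s0,0,R)
state=s0 head=2 tape=00[0]1100BBB   (s0,0)→(s1,0,R)
state=s1 head=3 tape=000[1]100BBB   (s1,1)→(s0,0,R)
state=s0 head=4 tape=0000[1]00BBB   (s0,1)→(s1,0,L)
state=s1 head=3 tape=000[0]000BBB   (s1,0)→(s0,B,L)
state=s0 head=2 tape=00[0]B000BBB   (s0,0)→(s1,0,R)
state=s1 head=3 tape=000[B]000BBB   (s1,B)→(s0,1,L)
state=s0 head=2 tape=00[0]1000BBB   (s0,0)→(s1,0,R)
state=s1 head=3 tape=000[1]000BBB   (s1,1)→(s0,0,R)
state=s0 head=4 tape=0000[0]00BBB   (s0,0)→(s1,0,R)
state=s1 head=5 tape=00000[0]0BBB   (s1,0)→(s0,B,L)
state=s0 head=4 tape=0000[0]B0BBB   (s0,0)→(s1,0,R)
state=s1 head=5 tape=00000[B]0BBB   (s1,B)→(s0,1,L)
state=s0 head=4 tape=0000[0]10BBB   (s0,0)→(s1,0,R)
state=s1 head=5 tape=00000[1]0BBB   (s1,1)→(s0,0,R)
state=s0 head=6 tape=000000[0]BBB   (s0,0)→(s1,0,R)
state=s1 head=7 tape=0000000[B]BB   (s1,B)→(s0,1,L)
state=s0 head=6 tape=000000[0]1BB   (s0,0)→(s1,0,R)
state=s1 head=7 tape=0000000[1]BB   (s1,1)→(s0,0,R)
state=s0 head=8 tape=00000000[B]B   (s0,B)→(sH,B,R)
state=sH head=9 tape=00000000B[B]
M halts after 25 transitions.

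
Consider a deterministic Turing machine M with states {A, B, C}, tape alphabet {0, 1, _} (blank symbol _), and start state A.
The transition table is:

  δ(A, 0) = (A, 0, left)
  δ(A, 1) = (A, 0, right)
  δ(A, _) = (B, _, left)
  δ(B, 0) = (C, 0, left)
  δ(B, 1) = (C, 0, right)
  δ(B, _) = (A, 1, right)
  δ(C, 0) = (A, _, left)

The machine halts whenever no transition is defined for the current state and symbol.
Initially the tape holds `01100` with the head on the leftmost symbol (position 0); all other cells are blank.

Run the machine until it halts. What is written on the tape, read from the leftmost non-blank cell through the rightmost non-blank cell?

0_01100

A | __[0]1100   read 0 → write 0, move left, go to A
A | _[_]01100   read _ → write _, move left, go to B
B | [_]_01100   read _ → write 1, move right, go to A
A | 1[_]01100   read _ → write _, move left, go to B
B | [1]_01100   read 1 → write 0, move right, go to C
C | 0[_]01100
The non-blank tape span at halt is 0_01100.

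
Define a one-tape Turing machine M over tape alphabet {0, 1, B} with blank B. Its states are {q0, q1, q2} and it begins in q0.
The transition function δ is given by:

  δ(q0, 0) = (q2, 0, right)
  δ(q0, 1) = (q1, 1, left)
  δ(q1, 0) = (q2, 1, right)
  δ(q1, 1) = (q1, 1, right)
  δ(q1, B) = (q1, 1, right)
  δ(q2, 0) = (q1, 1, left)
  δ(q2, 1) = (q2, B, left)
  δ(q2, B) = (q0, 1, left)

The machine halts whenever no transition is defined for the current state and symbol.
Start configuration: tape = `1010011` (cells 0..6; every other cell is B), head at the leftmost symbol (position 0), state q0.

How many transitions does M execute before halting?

state=q0 head=0 tape=BBB[1]010011   (q0,1)→(q1,1,left)
state=q1 head=-1 tape=BB[B]1010011   (q1,B)→(q1,1,right)
state=q1 head=0 tape=BB1[1]010011   (q1,1)→(q1,1,right)
state=q1 head=1 tape=BB11[0]10011   (q1,0)→(q2,1,right)
state=q2 head=2 tape=BB111[1]0011   (q2,1)→(q2,B,left)
state=q2 head=1 tape=BB11[1]B0011   (q2,1)→(q2,B,left)
state=q2 head=0 tape=BB1[1]BB0011   (q2,1)→(q2,B,left)
state=q2 head=-1 tape=BB[1]BBB0011   (q2,1)→(q2,B,left)
state=q2 head=-2 tape=B[B]BBBB0011   (q2,B)→(q0,1,left)
state=q0 head=-3 tape=[B]1BBBB0011
M halts after 9 transitions.

9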